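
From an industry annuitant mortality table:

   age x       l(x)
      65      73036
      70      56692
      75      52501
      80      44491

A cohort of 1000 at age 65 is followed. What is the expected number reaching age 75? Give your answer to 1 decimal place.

718.8

The relevant probability is 52501/73036 = 0.718837.
Expected number = 1000 × 0.718837 = 718.8.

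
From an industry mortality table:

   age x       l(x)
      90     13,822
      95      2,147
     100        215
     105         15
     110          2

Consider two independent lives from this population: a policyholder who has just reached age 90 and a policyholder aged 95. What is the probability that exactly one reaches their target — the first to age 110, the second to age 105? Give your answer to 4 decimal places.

p₁ = l(110)/l(90) = 2/13,822 = 0.000145; p₂ = l(105)/l(95) = 15/2,147 = 0.006986.
P(exactly one) = p₁(1−p₂) + (1−p₁)p₂ = 0.000144 + 0.006985 = 0.007129.

0.0071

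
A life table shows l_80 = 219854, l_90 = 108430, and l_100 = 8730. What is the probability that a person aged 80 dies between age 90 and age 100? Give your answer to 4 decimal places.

This is the probability of reaching 90 but not 100, conditional on being alive at 80: (l_90 − l_100) / l_80.
= (108430 − 8730) / 219854 = 99700 / 219854 = 0.453483.

0.4535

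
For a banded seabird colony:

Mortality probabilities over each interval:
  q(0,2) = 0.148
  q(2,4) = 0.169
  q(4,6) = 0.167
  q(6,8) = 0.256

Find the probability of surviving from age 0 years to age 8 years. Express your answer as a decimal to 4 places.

0.4388

Survival from 0 to 8 is the product of surviving each interval: (1 − 0.148) × (1 − 0.169) × (1 − 0.167) × (1 − 0.256).
= 0.852 × 0.831 × 0.833 × 0.744 = 0.438792.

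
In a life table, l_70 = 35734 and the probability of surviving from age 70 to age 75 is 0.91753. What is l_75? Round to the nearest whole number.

32787

l_75 = l_70 × p = 35734 × 0.91753 = 32787.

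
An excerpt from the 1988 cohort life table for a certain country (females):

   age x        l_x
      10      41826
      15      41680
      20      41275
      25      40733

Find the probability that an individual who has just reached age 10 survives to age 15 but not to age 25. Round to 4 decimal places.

We want 5|10q10 = (l_15 − l_25)/l_10.
This is the probability of reaching 15 but not 25, conditional on being alive at 10: (l_15 − l_25) / l_10.
= (41680 − 40733) / 41826 = 947 / 41826 = 0.022641.

0.0226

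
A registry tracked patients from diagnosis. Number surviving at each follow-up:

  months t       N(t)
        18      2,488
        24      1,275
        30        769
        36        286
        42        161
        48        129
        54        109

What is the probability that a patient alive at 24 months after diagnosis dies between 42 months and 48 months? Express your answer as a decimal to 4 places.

This is the probability of reaching 42 but not 48, conditional on being alive at 24: (N(42) − N(48)) / N(24).
= (161 − 129) / 1,275 = 32 / 1,275 = 0.025098.

0.0251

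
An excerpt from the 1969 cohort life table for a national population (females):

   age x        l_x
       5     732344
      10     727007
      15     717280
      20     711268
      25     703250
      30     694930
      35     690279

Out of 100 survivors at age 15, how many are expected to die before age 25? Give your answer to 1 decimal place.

The relevant probability is 1 − 703250/717280 = 0.019560.
Expected number = 100 × 0.019560 = 2.0.

2.0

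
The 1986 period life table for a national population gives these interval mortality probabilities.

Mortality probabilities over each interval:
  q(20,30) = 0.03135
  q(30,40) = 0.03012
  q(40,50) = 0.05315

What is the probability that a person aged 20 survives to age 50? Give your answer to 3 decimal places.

0.890

P(survive 20→50) = (1 − 0.03135) × (1 − 0.03012) × (1 − 0.05315).
= 0.96865 × 0.96988 × 0.94685 = 0.889541.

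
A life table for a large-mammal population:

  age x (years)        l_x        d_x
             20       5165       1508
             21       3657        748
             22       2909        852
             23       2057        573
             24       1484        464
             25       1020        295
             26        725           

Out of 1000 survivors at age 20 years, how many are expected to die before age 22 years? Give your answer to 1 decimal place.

436.8

The relevant probability is 1 − 2909/5165 = 0.436786.
Expected number = 1000 × 0.436786 = 436.8.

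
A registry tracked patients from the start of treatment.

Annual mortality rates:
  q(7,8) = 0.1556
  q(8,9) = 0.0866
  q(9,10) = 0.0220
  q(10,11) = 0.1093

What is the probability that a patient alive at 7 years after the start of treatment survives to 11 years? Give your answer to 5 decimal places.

Survival from 7 to 11 is the product of surviving each interval: (1 − 0.1556) × (1 − 0.0866) × (1 − 0.0220) × (1 − 0.1093).
= 0.8444 × 0.9134 × 0.9780 × 0.8907 = 0.671861.

0.67186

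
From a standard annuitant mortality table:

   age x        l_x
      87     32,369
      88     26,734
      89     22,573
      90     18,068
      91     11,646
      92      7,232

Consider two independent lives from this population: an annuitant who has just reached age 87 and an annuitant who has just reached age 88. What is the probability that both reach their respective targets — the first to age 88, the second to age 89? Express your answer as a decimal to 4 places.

0.6974

p₁ = l_88/l_87 = 26,734/32,369 = 0.825914; p₂ = l_89/l_88 = 22,573/26,734 = 0.844356.
P(both) = p₁ × p₂ = 0.825914 × 0.844356 = 0.697365.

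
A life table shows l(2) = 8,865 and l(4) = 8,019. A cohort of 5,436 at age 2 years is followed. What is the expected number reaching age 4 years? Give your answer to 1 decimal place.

The relevant probability is 8,019/8,865 = 0.904569.
Expected number = 5,436 × 0.904569 = 4917.2.

4917.2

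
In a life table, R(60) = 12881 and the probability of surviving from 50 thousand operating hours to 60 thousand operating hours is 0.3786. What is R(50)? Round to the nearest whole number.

R(50) = R(60) / p = 12881 / 0.3786 = 34023.

34023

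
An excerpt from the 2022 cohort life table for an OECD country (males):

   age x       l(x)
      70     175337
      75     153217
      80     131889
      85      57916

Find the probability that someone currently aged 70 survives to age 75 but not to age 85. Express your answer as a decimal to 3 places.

This is the probability of reaching 75 but not 85, conditional on being alive at 70: (l(75) − l(85)) / l(70).
= (153217 − 57916) / 175337 = 95301 / 175337 = 0.543530.

0.544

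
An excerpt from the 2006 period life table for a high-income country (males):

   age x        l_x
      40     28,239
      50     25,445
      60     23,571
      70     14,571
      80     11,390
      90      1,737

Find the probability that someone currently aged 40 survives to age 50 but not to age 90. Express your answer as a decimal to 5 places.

0.83955

This is the probability of reaching 50 but not 90, conditional on being alive at 40: (l_50 − l_90) / l_40.
= (25,445 − 1,737) / 28,239 = 23,708 / 28,239 = 0.839548.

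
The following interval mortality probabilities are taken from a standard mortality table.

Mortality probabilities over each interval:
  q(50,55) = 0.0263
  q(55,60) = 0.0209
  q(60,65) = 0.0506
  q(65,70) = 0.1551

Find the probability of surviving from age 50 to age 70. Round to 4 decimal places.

The overall survival probability is (1 − 0.0263) × (1 − 0.0209) × (1 − 0.0506) × (1 − 0.1551).
= 0.9737 × 0.9791 × 0.9494 × 0.8449 = 0.764728.

0.7647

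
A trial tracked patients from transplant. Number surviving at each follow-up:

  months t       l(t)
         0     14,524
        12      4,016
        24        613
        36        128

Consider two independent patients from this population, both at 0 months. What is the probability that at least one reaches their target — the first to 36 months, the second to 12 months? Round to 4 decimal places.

0.2829

p₁ = l(36)/l(0) = 128/14,524 = 0.008813; p₂ = l(12)/l(0) = 4,016/14,524 = 0.276508.
P(at least one) = 1 − (1−p₁)(1−p₂) = 1 − 0.991187 × 0.723492 = 0.282884.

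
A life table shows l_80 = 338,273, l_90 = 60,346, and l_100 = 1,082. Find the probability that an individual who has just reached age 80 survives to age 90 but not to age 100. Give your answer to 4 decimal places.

We want 10|10q80 = (l_90 − l_100)/l_80.
This is the probability of reaching 90 but not 100, conditional on being alive at 80: (l_90 − l_100) / l_80.
= (60,346 − 1,082) / 338,273 = 59,264 / 338,273 = 0.175196.

0.1752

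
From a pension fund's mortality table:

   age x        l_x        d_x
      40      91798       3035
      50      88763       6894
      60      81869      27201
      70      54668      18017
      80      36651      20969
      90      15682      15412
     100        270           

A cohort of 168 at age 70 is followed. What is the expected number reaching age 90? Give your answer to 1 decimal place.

48.2

The relevant probability is 15682/54668 = 0.286859.
Expected number = 168 × 0.286859 = 48.2.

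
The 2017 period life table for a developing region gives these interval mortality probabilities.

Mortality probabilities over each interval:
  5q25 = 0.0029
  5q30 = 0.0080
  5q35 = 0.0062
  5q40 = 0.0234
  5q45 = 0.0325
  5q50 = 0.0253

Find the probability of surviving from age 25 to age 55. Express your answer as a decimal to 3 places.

Chaining the interval survival probabilities: (1 − 0.0029) × (1 − 0.0080) × (1 − 0.0062) × (1 − 0.0234) × (1 − 0.0325) × (1 − 0.0253).
= 0.9971 × 0.9920 × 0.9938 × 0.9766 × 0.9675 × 0.9747 = 0.905291.

0.905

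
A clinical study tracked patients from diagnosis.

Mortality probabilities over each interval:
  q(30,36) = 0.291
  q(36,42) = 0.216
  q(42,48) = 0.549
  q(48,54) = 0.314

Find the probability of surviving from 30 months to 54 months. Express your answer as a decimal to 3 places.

Survival from 30 to 54 is the product of surviving each interval: (1 − 0.291) × (1 − 0.216) × (1 − 0.549) × (1 − 0.314).
= 0.709 × 0.784 × 0.451 × 0.686 = 0.171974.

0.172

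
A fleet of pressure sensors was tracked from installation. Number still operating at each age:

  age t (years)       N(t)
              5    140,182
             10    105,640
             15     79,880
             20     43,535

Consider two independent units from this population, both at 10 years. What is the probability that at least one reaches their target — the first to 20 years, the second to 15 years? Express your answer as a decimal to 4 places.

p₁ = N(20)/N(10) = 43,535/105,640 = 0.412107; p₂ = N(15)/N(10) = 79,880/105,640 = 0.756153.
P(at least one) = 1 − (1−p₁)(1−p₂) = 1 − 0.587893 × 0.243847 = 0.856644.

0.8566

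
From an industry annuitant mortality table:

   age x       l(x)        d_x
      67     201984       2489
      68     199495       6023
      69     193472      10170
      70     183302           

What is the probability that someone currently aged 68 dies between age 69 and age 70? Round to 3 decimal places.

This is the probability of reaching 69 but not 70, conditional on being alive at 68: (l(69) − l(70)) / l(68).
= (193472 − 183302) / 199495 = 10170 / 199495 = 0.050979.

0.051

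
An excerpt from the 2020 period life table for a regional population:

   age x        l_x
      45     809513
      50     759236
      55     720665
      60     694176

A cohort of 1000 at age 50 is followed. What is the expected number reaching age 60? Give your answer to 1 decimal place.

914.3

The relevant probability is 694176/759236 = 0.914309.
Expected number = 1000 × 0.914309 = 914.3.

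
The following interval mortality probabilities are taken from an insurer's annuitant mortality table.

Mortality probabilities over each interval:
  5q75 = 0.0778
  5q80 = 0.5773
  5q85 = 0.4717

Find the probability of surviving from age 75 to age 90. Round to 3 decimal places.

0.206

Survival from 75 to 90 is the product of surviving each interval: (1 − 0.0778) × (1 − 0.5773) × (1 − 0.4717).
= 0.9222 × 0.4227 × 0.5283 = 0.205939.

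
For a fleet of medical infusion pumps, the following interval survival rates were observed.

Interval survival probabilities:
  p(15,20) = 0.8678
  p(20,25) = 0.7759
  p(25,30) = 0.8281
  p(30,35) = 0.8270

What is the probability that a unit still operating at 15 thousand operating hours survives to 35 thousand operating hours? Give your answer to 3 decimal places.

0.461

Survival from 15 to 35 is the product of surviving each interval: 0.8678 × 0.7759 × 0.8281 × 0.8270.
= 0.461120.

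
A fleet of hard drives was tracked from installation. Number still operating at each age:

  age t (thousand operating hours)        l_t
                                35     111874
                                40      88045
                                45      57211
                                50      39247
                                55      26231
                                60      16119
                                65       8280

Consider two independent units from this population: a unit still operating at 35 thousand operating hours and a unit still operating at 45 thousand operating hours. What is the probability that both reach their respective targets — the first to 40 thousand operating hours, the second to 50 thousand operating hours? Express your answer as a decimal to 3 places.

p₁ = l_40/l_35 = 88045/111874 = 0.787001; p₂ = l_50/l_45 = 39247/57211 = 0.686004.
P(both) = p₁ × p₂ = 0.787001 × 0.686004 = 0.539886.

0.540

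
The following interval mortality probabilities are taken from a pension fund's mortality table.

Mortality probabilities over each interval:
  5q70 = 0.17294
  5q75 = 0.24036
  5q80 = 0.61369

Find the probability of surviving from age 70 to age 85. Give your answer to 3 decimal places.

0.243

Survival from 70 to 85 is the product of surviving each interval: (1 − 0.17294) × (1 − 0.24036) × (1 − 0.61369).
= 0.82706 × 0.75964 × 0.38631 = 0.242706.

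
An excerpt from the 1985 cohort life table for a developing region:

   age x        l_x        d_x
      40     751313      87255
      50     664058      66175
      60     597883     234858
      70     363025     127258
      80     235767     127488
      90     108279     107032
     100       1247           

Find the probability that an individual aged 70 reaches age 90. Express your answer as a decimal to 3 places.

We want 20p70 = l_90/l_70.
The conditional survival probability is l_90/l_70 = 108279/363025 = 0.298269.

0.298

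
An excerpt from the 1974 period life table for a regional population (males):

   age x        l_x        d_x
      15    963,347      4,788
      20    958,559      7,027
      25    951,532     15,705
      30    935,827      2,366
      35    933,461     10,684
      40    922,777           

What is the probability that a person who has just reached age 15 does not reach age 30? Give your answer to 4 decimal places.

0.0286

P(die before 30 | alive at 15) = 1 − l_30/l_15 = 1 − 935,827/963,347 = (27,520)/963,347 = 0.028567.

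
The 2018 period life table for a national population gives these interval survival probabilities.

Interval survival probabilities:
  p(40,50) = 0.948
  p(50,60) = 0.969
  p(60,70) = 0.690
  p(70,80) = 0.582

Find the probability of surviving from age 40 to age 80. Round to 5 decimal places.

Survival from 40 to 80 is the product of surviving each interval: 0.948 × 0.969 × 0.690 × 0.582.
= 0.368896.

0.36890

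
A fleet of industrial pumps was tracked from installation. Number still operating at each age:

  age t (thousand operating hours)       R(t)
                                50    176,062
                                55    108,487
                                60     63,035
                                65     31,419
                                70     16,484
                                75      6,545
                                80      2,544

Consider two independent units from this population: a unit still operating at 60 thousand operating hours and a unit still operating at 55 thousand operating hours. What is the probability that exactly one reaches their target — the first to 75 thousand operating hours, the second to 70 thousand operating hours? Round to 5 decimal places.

0.22422

p₁ = R(75)/R(60) = 6,545/63,035 = 0.103831; p₂ = R(70)/R(55) = 16,484/108,487 = 0.151944.
P(exactly one) = p₁(1−p₂) + (1−p₁)p₂ = 0.088055 + 0.136168 = 0.224222.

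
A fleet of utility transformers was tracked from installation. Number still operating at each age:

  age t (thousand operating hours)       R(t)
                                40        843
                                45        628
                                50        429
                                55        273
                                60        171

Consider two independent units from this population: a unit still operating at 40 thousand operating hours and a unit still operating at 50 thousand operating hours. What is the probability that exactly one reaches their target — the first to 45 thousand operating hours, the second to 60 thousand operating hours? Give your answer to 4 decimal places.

p₁ = R(45)/R(40) = 628/843 = 0.744958; p₂ = R(60)/R(50) = 171/429 = 0.398601.
P(exactly one) = p₁(1−p₂) + (1−p₁)p₂ = 0.448017 + 0.101660 = 0.549677.

0.5497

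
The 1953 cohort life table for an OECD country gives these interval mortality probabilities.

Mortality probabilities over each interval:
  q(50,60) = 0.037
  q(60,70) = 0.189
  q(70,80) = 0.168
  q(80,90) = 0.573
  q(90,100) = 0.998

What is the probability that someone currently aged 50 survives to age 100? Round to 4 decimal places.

0.0006

P(survive 50→100) = (1 − 0.037) × (1 − 0.189) × (1 − 0.168) × (1 − 0.573) × (1 − 0.998).
= 0.963 × 0.811 × 0.832 × 0.427 × 0.002 = 0.000555.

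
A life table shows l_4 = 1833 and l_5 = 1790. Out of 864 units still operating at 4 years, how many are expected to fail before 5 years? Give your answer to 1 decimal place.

The relevant probability is 1 − 1790/1833 = 0.023459.
Expected number = 864 × 0.023459 = 20.3.

20.3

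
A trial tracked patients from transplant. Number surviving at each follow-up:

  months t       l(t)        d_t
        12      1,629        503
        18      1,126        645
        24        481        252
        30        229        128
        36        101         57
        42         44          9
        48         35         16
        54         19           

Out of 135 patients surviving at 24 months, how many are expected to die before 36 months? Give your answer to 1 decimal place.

The relevant probability is 1 − 101/481 = 0.790021.
Expected number = 135 × 0.790021 = 106.7.

106.7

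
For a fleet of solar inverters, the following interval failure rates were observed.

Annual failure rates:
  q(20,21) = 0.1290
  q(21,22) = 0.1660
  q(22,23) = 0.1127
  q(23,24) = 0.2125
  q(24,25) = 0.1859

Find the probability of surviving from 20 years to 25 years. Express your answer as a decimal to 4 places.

0.4132

Chaining the interval survival probabilities: (1 − 0.1290) × (1 − 0.1660) × (1 − 0.1127) × (1 − 0.2125) × (1 − 0.1859).
= 0.8710 × 0.8340 × 0.8873 × 0.7875 × 0.8141 = 0.413222.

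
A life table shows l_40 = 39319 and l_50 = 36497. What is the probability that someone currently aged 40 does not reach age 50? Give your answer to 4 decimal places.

0.0718

P(die before 50 | alive at 40) = 1 − l_50/l_40 = 1 − 36497/39319 = (2822)/39319 = 0.071772.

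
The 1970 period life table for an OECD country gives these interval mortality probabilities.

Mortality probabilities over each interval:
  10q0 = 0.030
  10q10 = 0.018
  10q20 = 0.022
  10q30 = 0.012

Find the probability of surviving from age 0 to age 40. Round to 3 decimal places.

0.920

Survival from 0 to 40 is the product of surviving each interval: (1 − 0.030) × (1 − 0.018) × (1 − 0.022) × (1 − 0.012).
= 0.970 × 0.982 × 0.978 × 0.988 = 0.920405.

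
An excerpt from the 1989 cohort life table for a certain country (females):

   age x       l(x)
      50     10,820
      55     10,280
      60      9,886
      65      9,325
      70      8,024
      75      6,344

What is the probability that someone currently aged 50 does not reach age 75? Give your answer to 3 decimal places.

0.414

P(die before 75 | alive at 50) = 1 − l(75)/l(50) = 1 − 6,344/10,820 = (4,476)/10,820 = 0.413678.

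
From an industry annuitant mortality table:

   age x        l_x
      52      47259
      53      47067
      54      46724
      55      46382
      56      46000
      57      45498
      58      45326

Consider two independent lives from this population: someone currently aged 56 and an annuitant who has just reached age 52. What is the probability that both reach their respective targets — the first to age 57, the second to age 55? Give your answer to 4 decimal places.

p₁ = l_57/l_56 = 45498/46000 = 0.989087; p₂ = l_55/l_52 = 46382/47259 = 0.981443.
P(both) = p₁ × p₂ = 0.989087 × 0.981443 = 0.970733.

0.9707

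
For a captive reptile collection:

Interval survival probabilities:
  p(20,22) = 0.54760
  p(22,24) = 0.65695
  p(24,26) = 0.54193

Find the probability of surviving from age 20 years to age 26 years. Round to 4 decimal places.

0.1950

Chaining the interval survival probabilities: 0.54760 × 0.65695 × 0.54193.
= 0.194957.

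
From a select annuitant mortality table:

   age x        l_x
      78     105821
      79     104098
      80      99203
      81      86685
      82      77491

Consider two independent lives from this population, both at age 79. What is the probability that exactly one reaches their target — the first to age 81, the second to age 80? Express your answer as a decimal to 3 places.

p₁ = l_81/l_79 = 86685/104098 = 0.832725; p₂ = l_80/l_79 = 99203/104098 = 0.952977.
P(exactly one) = p₁(1−p₂) + (1−p₁)p₂ = 0.039157 + 0.159409 = 0.198566.

0.199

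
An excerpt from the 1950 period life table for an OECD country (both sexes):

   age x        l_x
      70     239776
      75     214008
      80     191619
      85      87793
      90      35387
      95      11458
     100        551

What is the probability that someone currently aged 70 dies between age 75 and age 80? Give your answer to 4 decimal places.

This is the probability of reaching 75 but not 80, conditional on being alive at 70: (l_75 − l_80) / l_70.
= (214008 − 191619) / 239776 = 22389 / 239776 = 0.093375.

0.0934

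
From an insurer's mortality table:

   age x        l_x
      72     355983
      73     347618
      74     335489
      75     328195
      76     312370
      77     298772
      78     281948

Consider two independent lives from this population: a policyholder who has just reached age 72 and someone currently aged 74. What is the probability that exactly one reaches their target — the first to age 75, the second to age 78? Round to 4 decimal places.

0.2127

p₁ = l_75/l_72 = 328195/355983 = 0.921940; p₂ = l_78/l_74 = 281948/335489 = 0.840409.
P(exactly one) = p₁(1−p₂) + (1−p₁)p₂ = 0.147133 + 0.065602 = 0.212736.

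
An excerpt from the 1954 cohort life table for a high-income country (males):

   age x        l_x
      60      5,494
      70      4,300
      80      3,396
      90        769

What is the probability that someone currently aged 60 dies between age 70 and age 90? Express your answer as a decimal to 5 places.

We want 10|20q60 = (l_70 − l_90)/l_60.
This is the probability of reaching 70 but not 90, conditional on being alive at 60: (l_70 − l_90) / l_60.
= (4,300 − 769) / 5,494 = 3,531 / 5,494 = 0.642701.

0.64270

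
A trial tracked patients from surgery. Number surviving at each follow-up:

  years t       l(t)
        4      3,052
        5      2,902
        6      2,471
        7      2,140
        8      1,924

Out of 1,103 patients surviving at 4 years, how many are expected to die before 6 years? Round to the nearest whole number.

210

The relevant probability is 1 − 2,471/3,052 = 0.190367.
Expected number = 1,103 × 0.190367 = 210.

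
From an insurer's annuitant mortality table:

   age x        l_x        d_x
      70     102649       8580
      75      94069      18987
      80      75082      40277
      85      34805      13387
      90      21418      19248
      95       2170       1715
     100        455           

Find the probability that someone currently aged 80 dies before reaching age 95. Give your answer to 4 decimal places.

0.9711

P(die before 95 | alive at 80) = 1 − l_95/l_80 = 1 − 2170/75082 = (72912)/75082 = 0.971098.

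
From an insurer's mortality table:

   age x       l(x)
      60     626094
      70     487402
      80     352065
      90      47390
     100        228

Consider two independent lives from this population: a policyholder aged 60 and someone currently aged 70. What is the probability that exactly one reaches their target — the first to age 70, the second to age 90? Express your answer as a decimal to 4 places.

p₁ = l(70)/l(60) = 487402/626094 = 0.778481; p₂ = l(90)/l(70) = 47390/487402 = 0.097230.
P(exactly one) = p₁(1−p₂) + (1−p₁)p₂ = 0.702789 + 0.021538 = 0.724328.

0.7243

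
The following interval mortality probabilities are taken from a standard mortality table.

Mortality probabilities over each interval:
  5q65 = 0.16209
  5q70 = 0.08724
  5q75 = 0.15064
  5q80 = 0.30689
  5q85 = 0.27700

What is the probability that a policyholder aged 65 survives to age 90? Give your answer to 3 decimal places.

0.326

Survival from 65 to 90 is the product of surviving each interval: (1 − 0.16209) × (1 − 0.08724) × (1 − 0.15064) × (1 − 0.30689) × (1 − 0.27700).
= 0.83791 × 0.91276 × 0.84936 × 0.69311 × 0.72300 = 0.325526.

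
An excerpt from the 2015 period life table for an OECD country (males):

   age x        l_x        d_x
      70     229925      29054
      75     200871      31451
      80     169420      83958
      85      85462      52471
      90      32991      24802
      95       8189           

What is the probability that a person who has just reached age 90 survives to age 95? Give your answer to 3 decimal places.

0.248

The conditional survival probability is l_95/l_90 = 8189/32991 = 0.248219.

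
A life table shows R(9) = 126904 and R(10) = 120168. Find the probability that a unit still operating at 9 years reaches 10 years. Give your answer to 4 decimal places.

0.9469

The conditional survival probability is R(10)/R(9) = 120168/126904 = 0.946921.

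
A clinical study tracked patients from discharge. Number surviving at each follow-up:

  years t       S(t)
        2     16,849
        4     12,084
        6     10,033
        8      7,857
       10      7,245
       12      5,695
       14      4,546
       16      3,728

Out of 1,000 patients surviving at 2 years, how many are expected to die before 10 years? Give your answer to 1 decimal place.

The relevant probability is 1 − 7,245/16,849 = 0.570004.
Expected number = 1,000 × 0.570004 = 570.0.

570.0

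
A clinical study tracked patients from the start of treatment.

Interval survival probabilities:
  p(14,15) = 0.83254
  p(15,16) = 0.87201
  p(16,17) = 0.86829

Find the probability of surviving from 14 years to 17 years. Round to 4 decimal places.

P(survive 14→17) = 0.83254 × 0.87201 × 0.86829.
= 0.630364.

0.6304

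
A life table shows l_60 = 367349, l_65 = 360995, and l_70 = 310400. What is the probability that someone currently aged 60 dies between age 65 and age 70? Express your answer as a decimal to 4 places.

We want 5|5q60 = (l_65 − l_70)/l_60.
This is the probability of reaching 65 but not 70, conditional on being alive at 60: (l_65 − l_70) / l_60.
= (360995 − 310400) / 367349 = 50595 / 367349 = 0.137730.

0.1377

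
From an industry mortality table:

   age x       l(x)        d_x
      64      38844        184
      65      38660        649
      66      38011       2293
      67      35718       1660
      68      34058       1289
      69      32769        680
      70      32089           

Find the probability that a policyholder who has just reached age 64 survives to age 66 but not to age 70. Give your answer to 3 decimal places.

0.152

This is the probability of reaching 66 but not 70, conditional on being alive at 64: (l(66) − l(70)) / l(64).
= (38011 − 32089) / 38844 = 5922 / 38844 = 0.152456.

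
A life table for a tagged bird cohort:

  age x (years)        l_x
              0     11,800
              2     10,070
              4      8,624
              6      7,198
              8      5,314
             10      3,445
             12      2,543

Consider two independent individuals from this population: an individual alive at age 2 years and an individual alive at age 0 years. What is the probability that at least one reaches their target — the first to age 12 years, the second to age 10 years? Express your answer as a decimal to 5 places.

0.47075

p₁ = l_12/l_2 = 2,543/10,070 = 0.252532; p₂ = l_10/l_0 = 3,445/11,800 = 0.291949.
P(at least one) = 1 − (1−p₁)(1−p₂) = 1 − 0.747468 × 0.708051 = 0.470755.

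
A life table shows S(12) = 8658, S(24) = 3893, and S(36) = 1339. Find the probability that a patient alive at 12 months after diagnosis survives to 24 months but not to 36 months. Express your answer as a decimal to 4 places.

0.2950

This is the probability of reaching 24 but not 36, conditional on being alive at 12: (S(24) − S(36)) / S(12).
= (3893 − 1339) / 8658 = 2554 / 8658 = 0.294987.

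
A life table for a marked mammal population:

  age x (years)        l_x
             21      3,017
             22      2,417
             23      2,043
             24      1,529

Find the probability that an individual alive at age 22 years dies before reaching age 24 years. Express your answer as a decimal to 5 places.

0.36740

P(die before 24 | alive at 22) = 1 − l_24/l_22 = 1 − 1,529/2,417 = (888)/2,417 = 0.367398.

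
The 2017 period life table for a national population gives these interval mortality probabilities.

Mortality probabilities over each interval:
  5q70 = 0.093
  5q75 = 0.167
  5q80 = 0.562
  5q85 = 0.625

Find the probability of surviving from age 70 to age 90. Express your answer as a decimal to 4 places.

0.1241

Survival from 70 to 90 is the product of surviving each interval: (1 − 0.093) × (1 − 0.167) × (1 − 0.562) × (1 − 0.625).
= 0.907 × 0.833 × 0.438 × 0.375 = 0.124096.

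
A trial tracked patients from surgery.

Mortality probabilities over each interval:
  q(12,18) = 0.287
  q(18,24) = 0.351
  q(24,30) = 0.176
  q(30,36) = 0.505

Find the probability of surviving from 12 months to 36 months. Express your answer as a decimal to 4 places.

Chaining the interval survival probabilities: (1 − 0.287) × (1 − 0.351) × (1 − 0.176) × (1 − 0.505).
= 0.713 × 0.649 × 0.824 × 0.495 = 0.188741.

0.1887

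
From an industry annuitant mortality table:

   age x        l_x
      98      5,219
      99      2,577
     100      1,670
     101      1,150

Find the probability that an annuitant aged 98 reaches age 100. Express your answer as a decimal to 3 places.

We want 2p98 = l_100/l_98.
The conditional survival probability is l_100/l_98 = 1,670/5,219 = 0.319985.

0.320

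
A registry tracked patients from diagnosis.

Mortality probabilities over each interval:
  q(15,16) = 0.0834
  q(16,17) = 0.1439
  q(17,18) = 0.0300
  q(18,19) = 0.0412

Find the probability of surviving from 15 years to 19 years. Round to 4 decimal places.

0.7298

Chaining the interval survival probabilities: (1 − 0.0834) × (1 − 0.1439) × (1 − 0.0300) × (1 − 0.0412).
= 0.9166 × 0.8561 × 0.9700 × 0.9588 = 0.729800.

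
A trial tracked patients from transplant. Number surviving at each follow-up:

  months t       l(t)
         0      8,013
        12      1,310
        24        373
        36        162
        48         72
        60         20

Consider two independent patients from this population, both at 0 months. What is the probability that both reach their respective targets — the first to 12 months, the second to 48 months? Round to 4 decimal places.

p₁ = l(12)/l(0) = 1,310/8,013 = 0.163484; p₂ = l(48)/l(0) = 72/8,013 = 0.008985.
P(both) = p₁ × p₂ = 0.163484 × 0.008985 = 0.001469.

0.0015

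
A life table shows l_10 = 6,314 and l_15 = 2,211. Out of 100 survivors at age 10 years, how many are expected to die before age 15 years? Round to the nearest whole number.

The relevant probability is 1 − 2,211/6,314 = 0.649826.
Expected number = 100 × 0.649826 = 65.

65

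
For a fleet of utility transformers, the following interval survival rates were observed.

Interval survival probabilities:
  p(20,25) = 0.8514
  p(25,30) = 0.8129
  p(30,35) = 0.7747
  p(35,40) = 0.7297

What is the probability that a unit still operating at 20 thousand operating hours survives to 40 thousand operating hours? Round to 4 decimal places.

0.3912

Chaining the interval survival probabilities: 0.8514 × 0.8129 × 0.7747 × 0.7297.
= 0.391245.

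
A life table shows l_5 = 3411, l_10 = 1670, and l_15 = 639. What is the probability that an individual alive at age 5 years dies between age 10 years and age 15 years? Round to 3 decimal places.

0.302

This is the probability of reaching 10 but not 15, conditional on being alive at 5: (l_10 − l_15) / l_5.
= (1670 − 639) / 3411 = 1031 / 3411 = 0.302257.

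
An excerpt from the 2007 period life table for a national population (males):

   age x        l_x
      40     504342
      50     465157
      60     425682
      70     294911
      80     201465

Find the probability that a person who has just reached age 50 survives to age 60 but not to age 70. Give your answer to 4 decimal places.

This is the probability of reaching 60 but not 70, conditional on being alive at 50: (l_60 − l_70) / l_50.
= (425682 − 294911) / 465157 = 130771 / 465157 = 0.281133.

0.2811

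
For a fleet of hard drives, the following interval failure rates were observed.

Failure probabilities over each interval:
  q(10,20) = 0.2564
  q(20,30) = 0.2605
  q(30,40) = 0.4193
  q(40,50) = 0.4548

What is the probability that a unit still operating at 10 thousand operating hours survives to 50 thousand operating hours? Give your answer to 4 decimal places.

0.1741

P(survive 10→50) = (1 − 0.2564) × (1 − 0.2605) × (1 − 0.4193) × (1 − 0.4548).
= 0.7436 × 0.7395 × 0.5807 × 0.5452 = 0.174095.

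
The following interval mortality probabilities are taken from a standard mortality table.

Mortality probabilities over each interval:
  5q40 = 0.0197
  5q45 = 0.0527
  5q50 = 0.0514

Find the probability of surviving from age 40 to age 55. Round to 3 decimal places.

0.881

Chaining the interval survival probabilities: (1 − 0.0197) × (1 − 0.0527) × (1 − 0.0514).
= 0.9803 × 0.9473 × 0.9486 = 0.880906.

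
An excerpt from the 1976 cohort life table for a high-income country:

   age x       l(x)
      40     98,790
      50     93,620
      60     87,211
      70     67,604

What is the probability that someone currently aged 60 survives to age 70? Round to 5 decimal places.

0.77518

The conditional survival probability is l(70)/l(60) = 67,604/87,211 = 0.775177.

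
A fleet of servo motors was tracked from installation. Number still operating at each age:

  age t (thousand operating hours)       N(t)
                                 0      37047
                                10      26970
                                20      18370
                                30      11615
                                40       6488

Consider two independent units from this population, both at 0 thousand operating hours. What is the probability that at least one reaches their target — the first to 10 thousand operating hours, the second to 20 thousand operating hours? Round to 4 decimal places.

0.8629

p₁ = N(10)/N(0) = 26970/37047 = 0.727994; p₂ = N(20)/N(0) = 18370/37047 = 0.495857.
P(at least one) = 1 − (1−p₁)(1−p₂) = 1 − 0.272006 × 0.504143 = 0.862870.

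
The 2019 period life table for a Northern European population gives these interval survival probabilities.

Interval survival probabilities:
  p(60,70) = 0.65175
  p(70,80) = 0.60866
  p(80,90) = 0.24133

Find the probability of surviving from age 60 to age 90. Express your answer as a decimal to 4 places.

Chaining the interval survival probabilities: 0.65175 × 0.60866 × 0.24133.
= 0.095734.

0.0957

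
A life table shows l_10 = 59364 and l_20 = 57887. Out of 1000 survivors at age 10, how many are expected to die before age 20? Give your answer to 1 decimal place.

24.9

The relevant probability is 1 − 57887/59364 = 0.024880.
Expected number = 1000 × 0.024880 = 24.9.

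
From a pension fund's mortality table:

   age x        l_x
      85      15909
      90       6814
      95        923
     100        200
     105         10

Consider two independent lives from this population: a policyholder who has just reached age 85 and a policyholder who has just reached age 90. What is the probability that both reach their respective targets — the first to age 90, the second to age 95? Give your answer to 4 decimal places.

0.0580

p₁ = l_90/l_85 = 6814/15909 = 0.428311; p₂ = l_95/l_90 = 923/6814 = 0.135456.
P(both) = p₁ × p₂ = 0.428311 × 0.135456 = 0.058017.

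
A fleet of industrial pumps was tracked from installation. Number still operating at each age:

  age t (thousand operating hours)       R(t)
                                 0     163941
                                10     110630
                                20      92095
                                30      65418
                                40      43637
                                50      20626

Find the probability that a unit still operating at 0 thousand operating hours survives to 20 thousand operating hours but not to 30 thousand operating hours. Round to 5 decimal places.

0.16272

This is the probability of reaching 20 but not 30, conditional on being operational at 0: (R(20) − R(30)) / R(0).
= (92095 − 65418) / 163941 = 26677 / 163941 = 0.162723.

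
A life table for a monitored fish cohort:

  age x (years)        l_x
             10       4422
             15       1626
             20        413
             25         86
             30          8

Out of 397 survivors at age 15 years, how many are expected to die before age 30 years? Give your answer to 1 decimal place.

395.0

The relevant probability is 1 − 8/1626 = 0.995080.
Expected number = 397 × 0.995080 = 395.0.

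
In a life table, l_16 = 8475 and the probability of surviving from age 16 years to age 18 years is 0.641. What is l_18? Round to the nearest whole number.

5432

l_18 = l_16 × p = 8475 × 0.641 = 5432.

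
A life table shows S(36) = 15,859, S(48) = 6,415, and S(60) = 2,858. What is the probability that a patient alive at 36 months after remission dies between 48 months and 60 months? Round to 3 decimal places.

0.224

This is the probability of reaching 48 but not 60, conditional on being alive at 36: (S(48) − S(60)) / S(36).
= (6,415 − 2,858) / 15,859 = 3,557 / 15,859 = 0.224289.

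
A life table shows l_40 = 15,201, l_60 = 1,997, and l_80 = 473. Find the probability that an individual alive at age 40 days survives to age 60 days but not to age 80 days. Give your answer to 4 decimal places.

This is the probability of reaching 60 but not 80, conditional on being alive at 40: (l_60 − l_80) / l_40.
= (1,997 − 473) / 15,201 = 1,524 / 15,201 = 0.100257.

0.1003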